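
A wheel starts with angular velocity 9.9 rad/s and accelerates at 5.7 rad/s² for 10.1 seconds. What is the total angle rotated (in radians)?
θ = ω₀t + ½αt² = 9.9×10.1 + ½×5.7×10.1² = 390.72 rad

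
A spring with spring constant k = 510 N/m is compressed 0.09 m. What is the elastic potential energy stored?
PE = ½kx² = ½×510×0.09² = 2.065 J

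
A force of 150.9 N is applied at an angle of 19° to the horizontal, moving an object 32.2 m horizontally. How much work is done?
W = Fd cosθ = 150.9×32.2×cos(19°) = 4594.3 J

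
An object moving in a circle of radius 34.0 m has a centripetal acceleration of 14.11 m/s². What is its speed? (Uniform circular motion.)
v = √(a_c × r) = √(14.11 × 34.0) = 21.9 m/s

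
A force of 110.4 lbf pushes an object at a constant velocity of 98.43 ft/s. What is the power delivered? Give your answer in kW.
P = Fv = 491.1 N × 30 m/s = 1.473e+04 W = 14.73 kW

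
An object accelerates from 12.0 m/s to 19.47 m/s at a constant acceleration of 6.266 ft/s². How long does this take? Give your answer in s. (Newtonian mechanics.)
t = (v - v₀)/a (with unit conversion) = 3.911 s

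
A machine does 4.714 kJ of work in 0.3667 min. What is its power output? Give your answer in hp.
P = W/t = 4714 J / 22 s = 214.3 W = 0.2873 hp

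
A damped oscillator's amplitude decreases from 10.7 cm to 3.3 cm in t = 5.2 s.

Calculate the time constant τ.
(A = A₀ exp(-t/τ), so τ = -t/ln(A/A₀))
A/A₀ = 3.3/10.7 = 0.3084; ln(A/A₀) = -1.176
τ = −t/ln(A/A₀) = −5.2/-1.176 = 4.421 s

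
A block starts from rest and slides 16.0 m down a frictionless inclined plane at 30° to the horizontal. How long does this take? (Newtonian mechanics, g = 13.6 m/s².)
a = g sin(θ) = 13.6 × sin(30°) = 6.8 m/s²
t = √(2d/a) = √(2 × 16.0 / 6.8) = 2.17 s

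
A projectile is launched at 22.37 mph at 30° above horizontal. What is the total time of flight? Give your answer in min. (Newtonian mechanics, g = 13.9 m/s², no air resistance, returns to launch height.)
T = 2v₀sin(θ)/g (with unit conversion) = 0.01199 min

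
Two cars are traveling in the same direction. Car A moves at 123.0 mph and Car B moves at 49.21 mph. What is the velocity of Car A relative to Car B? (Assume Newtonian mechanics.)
v_rel = v_A - v_B = 123.0 - 49.21 = 73.79 mph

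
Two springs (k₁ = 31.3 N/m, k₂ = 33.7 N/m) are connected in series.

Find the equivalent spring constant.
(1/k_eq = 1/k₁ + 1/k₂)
1/k_eq = 1/31.3 + 1/33.7 = 0.061622; k_eq = 16.23 N/m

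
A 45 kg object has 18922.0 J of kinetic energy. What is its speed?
KE = ½mv² → v = √(2KE/m) = √(2×18922.0/45) = 29.0 m/s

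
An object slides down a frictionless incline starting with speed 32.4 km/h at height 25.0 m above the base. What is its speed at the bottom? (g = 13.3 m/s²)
½mv₀² + mgh = ½mv² → v = √(v₀² + 2gh) = √(9² + 2×13.3×25) = 27.31 m/s = 98.33 km/h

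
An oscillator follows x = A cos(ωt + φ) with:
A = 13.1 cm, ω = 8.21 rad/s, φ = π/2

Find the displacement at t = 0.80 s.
x = A cos(ωt + φ) = 13.1×cos(8.21×0.8 + π/2) = -3.681 cm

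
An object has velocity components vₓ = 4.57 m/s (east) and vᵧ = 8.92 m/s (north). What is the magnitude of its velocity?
|v| = √(vₓ² + vᵧ²) = √(4.57² + 8.92²) = √(100.451) = 10.02 m/s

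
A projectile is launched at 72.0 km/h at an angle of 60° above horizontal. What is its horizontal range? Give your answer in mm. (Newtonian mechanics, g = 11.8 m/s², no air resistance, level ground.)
R = v₀² sin(2θ) / g (with unit conversion) = 29360.0 mm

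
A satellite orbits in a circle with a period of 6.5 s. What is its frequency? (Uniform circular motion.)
f = 1/T = 1/6.5 = 0.1538 Hz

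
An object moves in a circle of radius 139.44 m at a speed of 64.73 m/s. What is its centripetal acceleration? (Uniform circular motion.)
a_c = v²/r = 64.73²/139.44 = 4189.97/139.44 = 30.05 m/s²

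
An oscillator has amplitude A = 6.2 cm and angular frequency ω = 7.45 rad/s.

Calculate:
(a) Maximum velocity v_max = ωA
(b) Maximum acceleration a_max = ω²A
v_max = ωA = 7.45×0.062 = 0.4619 m/s
a_max = ω²A = 7.45²×0.062 = 3.441 m/s²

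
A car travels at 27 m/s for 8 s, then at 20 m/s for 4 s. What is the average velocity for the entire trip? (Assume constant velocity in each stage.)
d₁ = v₁t₁ = 27 × 8 = 216 m
d₂ = v₂t₂ = 20 × 4 = 80 m
d_total = 296 m, t_total = 12 s
v_avg = d_total/t_total = 296/12 = 24.67 m/s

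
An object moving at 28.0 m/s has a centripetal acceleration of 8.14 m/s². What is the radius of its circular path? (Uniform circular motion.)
r = v²/a_c = 28.0²/8.14 = 96.31 m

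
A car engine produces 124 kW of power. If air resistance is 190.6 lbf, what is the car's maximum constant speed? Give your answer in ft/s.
P = Fv → v = P/F = 124000 W / 847.8 N = 146.3 m/s = 479.8 ft/s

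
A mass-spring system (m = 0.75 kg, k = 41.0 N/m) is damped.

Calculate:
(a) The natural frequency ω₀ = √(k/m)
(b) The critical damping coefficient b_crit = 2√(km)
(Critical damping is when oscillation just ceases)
ω₀ = √(k/m) = √(41.0/0.75) = 7.394 rad/s
b_crit = 2√(km) = 2√(41.0×0.75) = 11.09 kg/s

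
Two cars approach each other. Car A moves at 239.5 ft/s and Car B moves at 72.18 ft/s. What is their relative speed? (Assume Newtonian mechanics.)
v_rel = v_A + v_B = 239.5 + 72.18 = 311.7 ft/s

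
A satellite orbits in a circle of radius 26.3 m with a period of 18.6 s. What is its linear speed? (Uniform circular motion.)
v = 2πr/T = 2π×26.3/18.6 = 8.88 m/s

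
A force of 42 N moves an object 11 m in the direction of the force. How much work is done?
W = Fd = 42×11 = 462.0 J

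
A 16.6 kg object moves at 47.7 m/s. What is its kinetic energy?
KE = ½mv² = ½×16.6×47.7² = 18884.91 J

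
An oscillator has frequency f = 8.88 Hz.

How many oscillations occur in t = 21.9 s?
n = f×t = 8.88×21.9 = 194.5 oscillations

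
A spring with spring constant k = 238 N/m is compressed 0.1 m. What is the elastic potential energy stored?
PE = ½kx² = ½×238×0.1² = 1.19 J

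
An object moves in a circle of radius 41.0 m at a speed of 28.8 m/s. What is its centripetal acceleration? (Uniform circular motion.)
a_c = v²/r = 28.8²/41.0 = 829.44/41.0 = 20.23 m/s²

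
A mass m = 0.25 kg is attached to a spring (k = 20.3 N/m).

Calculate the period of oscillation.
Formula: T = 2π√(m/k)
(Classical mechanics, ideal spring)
T = 2π√(m/k) = 2π√(0.25/20.3) = 0.6973 s; f = 1/T = 1.434 Hz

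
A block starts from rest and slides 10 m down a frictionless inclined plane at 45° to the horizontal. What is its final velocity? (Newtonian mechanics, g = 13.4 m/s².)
a = g sin(θ) = 13.4 × sin(45°) = 9.48 m/s²
v = √(2ad) = √(2 × 9.48 × 10) = 13.77 m/s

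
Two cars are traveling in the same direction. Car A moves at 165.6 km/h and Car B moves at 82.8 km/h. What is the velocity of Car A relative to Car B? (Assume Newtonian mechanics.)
v_rel = v_A - v_B = 165.6 - 82.8 = 82.8 km/h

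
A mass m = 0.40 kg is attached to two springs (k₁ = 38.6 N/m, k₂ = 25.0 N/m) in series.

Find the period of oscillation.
k_eq = k₁k₂/(k₁+k₂) = 15.17 N/m
T = 2π√(m/k_eq) = 2π√(0.4/15.17) = 1.02 s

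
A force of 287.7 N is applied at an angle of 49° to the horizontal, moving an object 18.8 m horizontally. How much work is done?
W = Fd cosθ = 287.7×18.8×cos(49°) = 3548.5 J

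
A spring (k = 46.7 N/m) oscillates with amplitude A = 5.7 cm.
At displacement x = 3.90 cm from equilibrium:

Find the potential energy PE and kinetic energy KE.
E_total = ½kA² = ½×46.7×(0.057)² = 0.07586 J
PE = ½kx² = ½×46.7×(0.039)² = 0.03552 J
KE = E_total − PE = 0.04035 J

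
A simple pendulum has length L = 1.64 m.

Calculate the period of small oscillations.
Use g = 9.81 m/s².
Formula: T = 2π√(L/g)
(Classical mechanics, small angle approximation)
T = 2π√(L/g) = 2π√(1.64/9.81) = 2.569 s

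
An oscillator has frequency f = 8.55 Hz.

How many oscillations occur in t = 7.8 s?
n = f×t = 8.55×7.8 = 66.69 oscillations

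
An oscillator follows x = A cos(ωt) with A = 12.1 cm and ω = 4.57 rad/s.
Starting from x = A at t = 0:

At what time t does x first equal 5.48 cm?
cos(ωt) = x/A = 5.48/12.1 = 0.4529
ωt = arccos(0.4529) = 1.101 rad
t = 1.101/4.57 = 0.2409 s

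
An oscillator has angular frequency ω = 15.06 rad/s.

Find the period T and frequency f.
T = 2π/ω = 2π/15.06 = 0.4172 s; f = ω/2π = 2.397 Hz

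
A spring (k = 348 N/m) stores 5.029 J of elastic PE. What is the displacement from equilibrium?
PE = ½kx² → x = √(2PE/k) = √(2×5.029/348) = 0.17 m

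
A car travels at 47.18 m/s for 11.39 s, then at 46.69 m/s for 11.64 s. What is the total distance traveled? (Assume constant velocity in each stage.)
d₁ = v₁t₁ = 47.18 × 11.39 = 537.38 m
d₂ = v₂t₂ = 46.69 × 11.64 = 543.472 m
d_total = 537.38 + 543.472 = 1080.85 m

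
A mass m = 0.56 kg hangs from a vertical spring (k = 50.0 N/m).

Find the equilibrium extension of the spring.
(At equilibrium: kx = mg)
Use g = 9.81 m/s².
x_eq = mg/k = 0.56×9.81/50.0 = 0.1099 m = 10.99 cm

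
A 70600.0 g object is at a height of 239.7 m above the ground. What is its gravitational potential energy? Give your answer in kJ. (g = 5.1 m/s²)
PE = mgh = 70.6 kg × 5.1 m/s² × 239.7 m = 8.631e+04 J = 86.31 kJ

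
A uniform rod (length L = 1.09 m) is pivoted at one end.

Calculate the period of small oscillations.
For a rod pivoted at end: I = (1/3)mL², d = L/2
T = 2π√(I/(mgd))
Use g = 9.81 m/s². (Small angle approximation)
I/m = (1/3)L² = 0.396 m²; d = L/2 = 0.545 m
T = 2π√(I/(mgd)) = 2π√(0.396/(9.81×0.545)) = 1.71 s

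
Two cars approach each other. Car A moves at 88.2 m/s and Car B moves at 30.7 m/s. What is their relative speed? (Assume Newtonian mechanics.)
v_rel = v_A + v_B = 88.2 + 30.7 = 118.9 m/s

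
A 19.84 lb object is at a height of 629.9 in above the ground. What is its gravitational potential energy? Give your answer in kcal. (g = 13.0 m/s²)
PE = mgh = 8.999 kg × 13.0 m/s² × 16 m = 1872 J = 0.4474 kcal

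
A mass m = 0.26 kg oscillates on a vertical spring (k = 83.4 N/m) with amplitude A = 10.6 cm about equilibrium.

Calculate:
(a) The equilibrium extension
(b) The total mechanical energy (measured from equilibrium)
x_eq = mg/k = 0.26×9.81/83.4 = 0.03058 m = 3.058 cm
E = ½kA² = ½×83.4×(0.106)² = 0.4685 J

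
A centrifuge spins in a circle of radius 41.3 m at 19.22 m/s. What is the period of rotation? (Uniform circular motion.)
T = 2πr/v = 2π×41.3/19.22 = 13.5 s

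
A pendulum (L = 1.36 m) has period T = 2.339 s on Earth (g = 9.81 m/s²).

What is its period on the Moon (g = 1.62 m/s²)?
T = 2π√(L/g), so T_moon/T_earth = √(g_earth/g_moon)
T_moon = 2π√(1.36/1.62) = 5.757 s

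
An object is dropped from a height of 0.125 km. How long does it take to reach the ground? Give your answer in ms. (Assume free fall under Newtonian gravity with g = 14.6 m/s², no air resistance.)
t = √(2h/g) (with unit conversion) = 4138.0 ms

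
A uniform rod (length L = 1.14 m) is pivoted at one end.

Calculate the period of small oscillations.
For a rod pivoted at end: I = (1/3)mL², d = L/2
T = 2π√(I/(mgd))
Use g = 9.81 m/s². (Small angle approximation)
I/m = (1/3)L² = 0.4332 m²; d = L/2 = 0.57 m
T = 2π√(I/(mgd)) = 2π√(0.4332/(9.81×0.57)) = 1.749 s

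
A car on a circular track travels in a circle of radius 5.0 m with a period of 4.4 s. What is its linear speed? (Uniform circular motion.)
v = 2πr/T = 2π×5.0/4.4 = 7.14 m/s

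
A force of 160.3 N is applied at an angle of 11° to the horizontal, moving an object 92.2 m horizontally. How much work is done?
W = Fd cosθ = 160.3×92.2×cos(11°) = 14508.0 J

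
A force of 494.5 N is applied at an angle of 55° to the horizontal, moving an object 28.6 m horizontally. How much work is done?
W = Fd cosθ = 494.5×28.6×cos(55°) = 8111.9 J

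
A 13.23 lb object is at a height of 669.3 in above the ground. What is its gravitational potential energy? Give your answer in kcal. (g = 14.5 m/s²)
PE = mgh = 6.001 kg × 14.5 m/s² × 17 m = 1479 J = 0.3536 kcal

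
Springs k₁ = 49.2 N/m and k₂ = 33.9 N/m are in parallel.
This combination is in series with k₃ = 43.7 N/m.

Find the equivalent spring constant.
k₁₂ = k₁ + k₂ = 83.1 N/m (parallel)
1/k_eq = 1/k₁₂ + 1/k₃ → k_eq = 28.64 N/m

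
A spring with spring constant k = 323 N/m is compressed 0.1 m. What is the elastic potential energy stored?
PE = ½kx² = ½×323×0.1² = 1.615 J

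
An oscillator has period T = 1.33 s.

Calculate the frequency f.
f = 1/T = 1/1.33 = 0.7519 Hz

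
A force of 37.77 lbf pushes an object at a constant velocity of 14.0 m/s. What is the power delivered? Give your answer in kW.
P = Fv = 168 N × 14 m/s = 2352 W = 2.352 kW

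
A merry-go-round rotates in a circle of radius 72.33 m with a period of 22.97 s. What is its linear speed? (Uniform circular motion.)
v = 2πr/T = 2π×72.33/22.97 = 19.79 m/s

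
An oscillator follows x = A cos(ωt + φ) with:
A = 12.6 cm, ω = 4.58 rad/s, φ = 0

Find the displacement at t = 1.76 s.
x = A cos(ωt + φ) = 12.6×cos(4.58×1.76 + 0) = -2.587 cm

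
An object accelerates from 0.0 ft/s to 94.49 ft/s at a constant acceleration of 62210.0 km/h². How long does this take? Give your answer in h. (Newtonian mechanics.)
t = (v - v₀)/a (with unit conversion) = 0.001667 h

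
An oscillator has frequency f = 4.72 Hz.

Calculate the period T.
T = 1/f = 1/4.72 = 0.2119 s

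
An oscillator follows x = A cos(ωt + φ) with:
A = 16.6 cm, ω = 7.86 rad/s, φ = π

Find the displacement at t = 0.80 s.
x = A cos(ωt + φ) = 16.6×cos(7.86×0.8 + π) = -16.6 cm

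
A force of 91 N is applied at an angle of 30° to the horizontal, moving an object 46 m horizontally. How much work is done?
W = Fd cosθ = 91×46×cos(30°) = 3625.2 J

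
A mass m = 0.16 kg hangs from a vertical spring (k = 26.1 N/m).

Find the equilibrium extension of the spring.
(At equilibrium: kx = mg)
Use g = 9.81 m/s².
x_eq = mg/k = 0.16×9.81/26.1 = 0.06014 m = 6.014 cm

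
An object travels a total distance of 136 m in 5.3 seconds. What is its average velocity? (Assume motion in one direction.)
v_avg = Δd / Δt = 136 / 5.3 = 25.66 m/s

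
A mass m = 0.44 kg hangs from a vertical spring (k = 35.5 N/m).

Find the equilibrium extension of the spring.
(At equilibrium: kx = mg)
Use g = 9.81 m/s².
x_eq = mg/k = 0.44×9.81/35.5 = 0.1216 m = 12.16 cm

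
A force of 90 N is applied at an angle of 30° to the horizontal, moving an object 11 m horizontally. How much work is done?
W = Fd cosθ = 90×11×cos(30°) = 857.37 J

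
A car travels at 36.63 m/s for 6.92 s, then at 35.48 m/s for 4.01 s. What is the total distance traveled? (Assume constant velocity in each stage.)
d₁ = v₁t₁ = 36.63 × 6.92 = 253.48 m
d₂ = v₂t₂ = 35.48 × 4.01 = 142.275 m
d_total = 253.48 + 142.275 = 395.75 m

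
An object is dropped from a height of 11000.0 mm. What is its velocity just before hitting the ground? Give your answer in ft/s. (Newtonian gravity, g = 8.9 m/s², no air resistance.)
v = √(2gh) (with unit conversion) = 45.91 ft/s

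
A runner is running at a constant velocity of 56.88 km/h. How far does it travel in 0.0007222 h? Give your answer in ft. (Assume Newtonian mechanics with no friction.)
d = vt (with unit conversion) = 134.8 ft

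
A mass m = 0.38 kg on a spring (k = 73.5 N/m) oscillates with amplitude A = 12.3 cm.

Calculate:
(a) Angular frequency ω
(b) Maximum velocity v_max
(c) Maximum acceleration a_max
ω = √(k/m) = √(73.5/0.38) = 13.91 rad/s
v_max = ωA = 13.91×0.123 = 1.711 m/s
a_max = ω²A = 13.91²×0.123 = 23.79 m/s²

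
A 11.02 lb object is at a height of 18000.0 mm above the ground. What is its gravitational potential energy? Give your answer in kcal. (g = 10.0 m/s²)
PE = mgh = 4.999 kg × 10.0 m/s² × 18 m = 899.7 J = 0.215 kcal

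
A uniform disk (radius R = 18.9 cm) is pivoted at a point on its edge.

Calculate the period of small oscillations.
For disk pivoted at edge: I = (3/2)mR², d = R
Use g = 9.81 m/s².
I/m = (3/2)R² = 0.05358 m²; d = R = 0.189 m
T = 2π√((3/2)R²/(gR)) = 2π√(3R/(2g)) = 1.068 s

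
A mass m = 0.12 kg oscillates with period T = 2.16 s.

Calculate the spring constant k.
T = 2π√(m/k) → k = m(2π/T)² = 0.12×(2π/2.16)² = 1.015 N/m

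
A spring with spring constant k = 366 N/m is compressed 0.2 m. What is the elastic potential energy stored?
PE = ½kx² = ½×366×0.2² = 7.32 J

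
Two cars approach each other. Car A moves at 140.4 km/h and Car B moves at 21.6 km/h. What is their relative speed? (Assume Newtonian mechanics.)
v_rel = v_A + v_B = 140.4 + 21.6 = 162.0 km/h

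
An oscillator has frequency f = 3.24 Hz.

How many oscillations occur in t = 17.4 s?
n = f×t = 3.24×17.4 = 56.38 oscillations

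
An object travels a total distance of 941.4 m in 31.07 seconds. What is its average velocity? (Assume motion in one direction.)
v_avg = Δd / Δt = 941.4 / 31.07 = 30.3 m/s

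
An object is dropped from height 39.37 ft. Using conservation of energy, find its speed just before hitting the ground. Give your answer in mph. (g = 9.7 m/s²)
mgh = ½mv² → v = √(2gh) = √(2×9.7×12) = 15.26 m/s = 34.13 mph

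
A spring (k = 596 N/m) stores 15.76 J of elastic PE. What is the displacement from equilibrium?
PE = ½kx² → x = √(2PE/k) = √(2×15.76/596) = 0.23 m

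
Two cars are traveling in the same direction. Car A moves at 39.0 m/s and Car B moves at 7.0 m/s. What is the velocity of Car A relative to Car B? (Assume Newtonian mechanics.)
v_rel = v_A - v_B = 39.0 - 7.0 = 32.0 m/s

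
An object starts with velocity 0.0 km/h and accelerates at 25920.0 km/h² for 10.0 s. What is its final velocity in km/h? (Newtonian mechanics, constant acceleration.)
v = v₀ + at (with unit conversion) = 72.0 km/h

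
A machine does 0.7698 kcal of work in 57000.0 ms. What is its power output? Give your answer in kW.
P = W/t = 3221 J / 57 s = 56.51 W = 0.05651 kW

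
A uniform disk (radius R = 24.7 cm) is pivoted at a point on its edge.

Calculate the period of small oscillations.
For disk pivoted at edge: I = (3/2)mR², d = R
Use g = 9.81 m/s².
I/m = (3/2)R² = 0.09151 m²; d = R = 0.247 m
T = 2π√((3/2)R²/(gR)) = 2π√(3R/(2g)) = 1.221 s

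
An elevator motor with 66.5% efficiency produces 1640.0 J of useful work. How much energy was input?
W_in = W_out/η = 1640.0/0.665 = 2466.2 J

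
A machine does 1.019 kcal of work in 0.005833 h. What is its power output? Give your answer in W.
P = W/t = 4263 J / 21 s = 203 W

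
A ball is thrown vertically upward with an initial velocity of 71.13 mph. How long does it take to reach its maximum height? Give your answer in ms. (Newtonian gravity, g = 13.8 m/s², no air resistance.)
t_up = v₀/g (with unit conversion) = 2304.0 ms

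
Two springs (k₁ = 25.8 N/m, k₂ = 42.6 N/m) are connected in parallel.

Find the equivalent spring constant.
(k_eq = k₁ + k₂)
k_eq = k₁ + k₂ = 25.8 + 42.6 = 68.4 N/m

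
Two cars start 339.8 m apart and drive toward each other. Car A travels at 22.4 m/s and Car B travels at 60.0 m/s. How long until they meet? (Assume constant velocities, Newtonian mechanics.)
Combined speed: v_combined = 22.4 + 60.0 = 82.4 m/s
Time to meet: t = d/82.4 = 339.8/82.4 = 4.12 s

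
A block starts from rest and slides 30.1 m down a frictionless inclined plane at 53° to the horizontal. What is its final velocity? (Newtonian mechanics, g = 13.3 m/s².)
a = g sin(θ) = 13.3 × sin(53°) = 10.62 m/s²
v = √(2ad) = √(2 × 10.62 × 30.1) = 25.29 m/s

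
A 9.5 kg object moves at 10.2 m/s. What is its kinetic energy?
KE = ½mv² = ½×9.5×10.2² = 494.19 J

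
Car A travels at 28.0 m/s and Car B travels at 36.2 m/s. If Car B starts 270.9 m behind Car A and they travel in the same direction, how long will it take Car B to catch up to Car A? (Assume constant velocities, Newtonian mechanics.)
Relative speed: v_rel = 36.2 - 28.0 = 8.2 m/s
Time to catch: t = d₀/v_rel = 270.9/8.2 = 33.04 s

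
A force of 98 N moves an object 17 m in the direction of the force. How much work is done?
W = Fd = 98×17 = 1666.0 J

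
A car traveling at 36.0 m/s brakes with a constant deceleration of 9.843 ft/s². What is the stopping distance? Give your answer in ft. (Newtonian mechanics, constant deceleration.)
d = v₀² / (2a) (with unit conversion) = 708.6 ft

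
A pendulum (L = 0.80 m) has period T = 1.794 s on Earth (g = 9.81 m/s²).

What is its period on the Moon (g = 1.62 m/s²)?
T = 2π√(L/g), so T_moon/T_earth = √(g_earth/g_moon)
T_moon = 2π√(0.8/1.62) = 4.415 s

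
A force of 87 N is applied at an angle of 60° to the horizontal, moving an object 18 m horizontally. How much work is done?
W = Fd cosθ = 87×18×cos(60°) = 783.0 J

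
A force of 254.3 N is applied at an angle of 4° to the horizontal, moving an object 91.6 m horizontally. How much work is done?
W = Fd cosθ = 254.3×91.6×cos(4°) = 23237.0 J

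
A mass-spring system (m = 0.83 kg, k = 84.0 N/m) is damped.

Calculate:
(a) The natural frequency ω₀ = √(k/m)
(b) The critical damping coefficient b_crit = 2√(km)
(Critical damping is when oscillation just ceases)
ω₀ = √(k/m) = √(84.0/0.83) = 10.06 rad/s
b_crit = 2√(km) = 2√(84.0×0.83) = 16.7 kg/s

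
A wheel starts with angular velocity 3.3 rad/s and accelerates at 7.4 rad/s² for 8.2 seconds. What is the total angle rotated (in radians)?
θ = ω₀t + ½αt² = 3.3×8.2 + ½×7.4×8.2² = 275.85 rad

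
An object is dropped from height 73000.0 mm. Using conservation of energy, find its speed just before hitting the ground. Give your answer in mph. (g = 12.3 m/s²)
mgh = ½mv² → v = √(2gh) = √(2×12.3×73) = 42.38 m/s = 94.79 mph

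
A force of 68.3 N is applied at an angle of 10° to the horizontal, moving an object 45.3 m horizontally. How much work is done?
W = Fd cosθ = 68.3×45.3×cos(10°) = 3047.0 J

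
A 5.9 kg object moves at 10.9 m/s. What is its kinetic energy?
KE = ½mv² = ½×5.9×10.9² = 350.4895 J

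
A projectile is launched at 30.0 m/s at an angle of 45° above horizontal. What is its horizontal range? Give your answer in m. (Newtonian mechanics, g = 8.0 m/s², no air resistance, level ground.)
R = v₀² sin(2θ) / g = 112.5 m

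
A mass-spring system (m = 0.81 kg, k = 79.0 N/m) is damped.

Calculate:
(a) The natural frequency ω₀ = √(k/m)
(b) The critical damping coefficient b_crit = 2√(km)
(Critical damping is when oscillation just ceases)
ω₀ = √(k/m) = √(79.0/0.81) = 9.876 rad/s
b_crit = 2√(km) = 2√(79.0×0.81) = 16 kg/s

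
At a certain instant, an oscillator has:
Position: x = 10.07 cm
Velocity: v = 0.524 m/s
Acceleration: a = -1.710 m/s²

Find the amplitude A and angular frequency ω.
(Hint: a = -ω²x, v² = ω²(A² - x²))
a = −ω²x → ω = √(|a|/x) = √(1.71/0.1007) = 4.121 rad/s
v² = ω²(A² − x²) → A = √(x² + v²/ω²) = √(0.1007² + 0.524²/4.121²) = 0.1622 m = 16.22 cm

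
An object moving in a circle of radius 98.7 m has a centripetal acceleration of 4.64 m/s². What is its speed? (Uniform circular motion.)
v = √(a_c × r) = √(4.64 × 98.7) = 21.4 m/s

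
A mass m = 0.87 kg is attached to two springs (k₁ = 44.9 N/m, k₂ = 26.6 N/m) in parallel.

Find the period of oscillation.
k_eq = k₁+k₂ = 71.5 N/m
T = 2π√(m/k_eq) = 2π√(0.87/71.5) = 0.6931 s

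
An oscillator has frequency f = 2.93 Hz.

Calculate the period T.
T = 1/f = 1/2.93 = 0.3413 s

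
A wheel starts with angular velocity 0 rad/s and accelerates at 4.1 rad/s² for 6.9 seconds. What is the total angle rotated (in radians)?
θ = ω₀t + ½αt² = 0×6.9 + ½×4.1×6.9² = 97.6 rad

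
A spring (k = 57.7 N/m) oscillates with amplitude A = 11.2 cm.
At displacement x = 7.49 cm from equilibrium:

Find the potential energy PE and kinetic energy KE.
E_total = ½kA² = ½×57.7×(0.112)² = 0.3619 J
PE = ½kx² = ½×57.7×(0.0749)² = 0.1618 J
KE = E_total − PE = 0.2 J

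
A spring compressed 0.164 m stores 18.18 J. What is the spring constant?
PE = ½kx² → k = 2PE/x² = 2×18.18/0.164² = 1352.0 N/m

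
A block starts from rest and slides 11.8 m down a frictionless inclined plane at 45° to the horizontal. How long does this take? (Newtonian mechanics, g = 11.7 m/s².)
a = g sin(θ) = 11.7 × sin(45°) = 8.27 m/s²
t = √(2d/a) = √(2 × 11.8 / 8.27) = 1.69 s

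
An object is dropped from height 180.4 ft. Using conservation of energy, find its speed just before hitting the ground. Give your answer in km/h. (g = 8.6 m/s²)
mgh = ½mv² → v = √(2gh) = √(2×8.6×54.99) = 30.75 m/s = 110.7 km/h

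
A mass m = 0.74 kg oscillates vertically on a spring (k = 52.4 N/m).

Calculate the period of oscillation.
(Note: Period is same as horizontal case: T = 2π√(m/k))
T = 2π√(m/k) = 2π√(0.74/52.4) = 0.7467 s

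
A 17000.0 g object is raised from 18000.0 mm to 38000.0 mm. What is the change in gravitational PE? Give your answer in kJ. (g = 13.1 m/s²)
ΔPE = mg(h₂ − h₁) = 17 kg × 13.1 m/s² × (38 − 18) m = 4454 J = 4.454 kJ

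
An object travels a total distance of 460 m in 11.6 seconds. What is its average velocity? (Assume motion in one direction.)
v_avg = Δd / Δt = 460 / 11.6 = 39.66 m/s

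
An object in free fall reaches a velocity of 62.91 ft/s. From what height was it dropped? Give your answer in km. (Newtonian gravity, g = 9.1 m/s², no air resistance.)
h = v²/(2g) (with unit conversion) = 0.0202 km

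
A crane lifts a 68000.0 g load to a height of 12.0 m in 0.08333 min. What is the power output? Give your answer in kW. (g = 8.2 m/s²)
W = mgh = 68×8.2×12 = 6691 J
P = W/t = 6691/5 = 1338 W = 1.338 kW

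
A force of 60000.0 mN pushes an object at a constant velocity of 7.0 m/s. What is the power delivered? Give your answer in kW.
P = Fv = 60 N × 7 m/s = 420 W = 0.42 kW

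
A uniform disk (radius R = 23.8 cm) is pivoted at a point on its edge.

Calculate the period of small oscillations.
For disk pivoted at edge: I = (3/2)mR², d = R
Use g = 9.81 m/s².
I/m = (3/2)R² = 0.08497 m²; d = R = 0.238 m
T = 2π√((3/2)R²/(gR)) = 2π√(3R/(2g)) = 1.199 s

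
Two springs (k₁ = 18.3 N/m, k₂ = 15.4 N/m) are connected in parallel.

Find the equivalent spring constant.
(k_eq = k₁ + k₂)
k_eq = k₁ + k₂ = 18.3 + 15.4 = 33.7 N/m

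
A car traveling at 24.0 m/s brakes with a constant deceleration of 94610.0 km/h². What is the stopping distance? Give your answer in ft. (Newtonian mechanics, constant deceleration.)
d = v₀² / (2a) (with unit conversion) = 129.4 ft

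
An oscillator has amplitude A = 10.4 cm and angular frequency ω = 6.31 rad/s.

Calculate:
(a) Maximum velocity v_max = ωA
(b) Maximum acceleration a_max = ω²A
v_max = ωA = 6.31×0.104 = 0.6562 m/s
a_max = ω²A = 6.31²×0.104 = 4.141 m/s²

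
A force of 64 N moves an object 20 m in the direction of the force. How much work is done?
W = Fd = 64×20 = 1280.0 J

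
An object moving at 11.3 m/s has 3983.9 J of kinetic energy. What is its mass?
KE = ½mv² → m = 2KE/v² = 2×3983.9/11.3² = 62.4 kg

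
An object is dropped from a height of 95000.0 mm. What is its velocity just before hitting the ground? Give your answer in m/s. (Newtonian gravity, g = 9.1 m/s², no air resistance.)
v = √(2gh) (with unit conversion) = 41.58 m/s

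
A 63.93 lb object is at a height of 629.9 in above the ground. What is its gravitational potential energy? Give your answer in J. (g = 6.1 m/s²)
PE = mgh = 29 kg × 6.1 m/s² × 16 m = 2830 J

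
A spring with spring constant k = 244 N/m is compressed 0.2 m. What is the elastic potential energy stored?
PE = ½kx² = ½×244×0.2² = 4.88 J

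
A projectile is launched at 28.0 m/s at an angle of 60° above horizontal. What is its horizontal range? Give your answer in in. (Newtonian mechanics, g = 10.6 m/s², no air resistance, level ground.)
R = v₀² sin(2θ) / g (with unit conversion) = 2522.0 in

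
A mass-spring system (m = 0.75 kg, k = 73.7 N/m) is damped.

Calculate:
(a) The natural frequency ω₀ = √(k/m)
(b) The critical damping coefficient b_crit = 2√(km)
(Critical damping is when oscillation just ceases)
ω₀ = √(k/m) = √(73.7/0.75) = 9.913 rad/s
b_crit = 2√(km) = 2√(73.7×0.75) = 14.87 kg/s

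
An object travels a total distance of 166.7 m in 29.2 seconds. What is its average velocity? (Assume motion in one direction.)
v_avg = Δd / Δt = 166.7 / 29.2 = 5.71 m/s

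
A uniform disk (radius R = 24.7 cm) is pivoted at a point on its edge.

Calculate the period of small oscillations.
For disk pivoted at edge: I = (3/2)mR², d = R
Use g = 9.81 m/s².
I/m = (3/2)R² = 0.09151 m²; d = R = 0.247 m
T = 2π√((3/2)R²/(gR)) = 2π√(3R/(2g)) = 1.221 s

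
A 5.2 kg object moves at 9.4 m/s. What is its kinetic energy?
KE = ½mv² = ½×5.2×9.4² = 229.736 J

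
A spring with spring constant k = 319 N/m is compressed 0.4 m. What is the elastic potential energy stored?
PE = ½kx² = ½×319×0.4² = 25.52 J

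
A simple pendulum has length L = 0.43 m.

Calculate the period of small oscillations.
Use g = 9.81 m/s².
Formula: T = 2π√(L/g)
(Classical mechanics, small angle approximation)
T = 2π√(L/g) = 2π√(0.43/9.81) = 1.315 s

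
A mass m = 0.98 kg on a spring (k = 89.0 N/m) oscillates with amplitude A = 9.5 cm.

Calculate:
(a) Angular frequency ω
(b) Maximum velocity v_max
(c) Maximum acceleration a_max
ω = √(k/m) = √(89.0/0.98) = 9.53 rad/s
v_max = ωA = 9.53×0.095 = 0.9053 m/s
a_max = ω²A = 9.53²×0.095 = 8.628 m/s²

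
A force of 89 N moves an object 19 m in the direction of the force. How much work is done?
W = Fd = 89×19 = 1691.0 J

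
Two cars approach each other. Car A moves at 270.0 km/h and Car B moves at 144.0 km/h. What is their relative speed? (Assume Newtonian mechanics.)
v_rel = v_A + v_B = 270.0 + 144.0 = 414.0 km/h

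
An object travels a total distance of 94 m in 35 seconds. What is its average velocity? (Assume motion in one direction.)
v_avg = Δd / Δt = 94 / 35 = 2.69 m/s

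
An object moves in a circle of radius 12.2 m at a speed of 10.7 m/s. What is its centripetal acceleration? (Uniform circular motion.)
a_c = v²/r = 10.7²/12.2 = 114.49/12.2 = 9.38 m/s²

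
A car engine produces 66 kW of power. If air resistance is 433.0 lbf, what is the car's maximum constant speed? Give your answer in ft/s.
P = Fv → v = P/F = 66000 W / 1926 N = 34.27 m/s = 112.4 ft/s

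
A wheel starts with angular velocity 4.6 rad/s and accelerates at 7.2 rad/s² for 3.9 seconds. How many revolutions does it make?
θ = ω₀t + ½αt² = 4.6×3.9 + ½×7.2×3.9² = 72.7 rad
Revolutions = θ/(2π) = 72.7/(2π) = 11.57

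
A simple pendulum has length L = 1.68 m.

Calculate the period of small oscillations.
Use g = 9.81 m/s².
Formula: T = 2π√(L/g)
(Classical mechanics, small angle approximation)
T = 2π√(L/g) = 2π√(1.68/9.81) = 2.6 s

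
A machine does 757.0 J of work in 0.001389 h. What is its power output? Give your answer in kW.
P = W/t = 757 J / 5 s = 151.4 W = 0.1514 kW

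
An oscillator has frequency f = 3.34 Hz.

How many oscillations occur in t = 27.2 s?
n = f×t = 3.34×27.2 = 90.85 oscillations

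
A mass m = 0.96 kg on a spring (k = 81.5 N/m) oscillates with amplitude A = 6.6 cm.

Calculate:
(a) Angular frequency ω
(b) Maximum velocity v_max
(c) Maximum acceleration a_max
ω = √(k/m) = √(81.5/0.96) = 9.214 rad/s
v_max = ωA = 9.214×0.066 = 0.6081 m/s
a_max = ω²A = 9.214²×0.066 = 5.603 m/s²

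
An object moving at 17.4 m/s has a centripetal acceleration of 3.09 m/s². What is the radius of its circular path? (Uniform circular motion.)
r = v²/a_c = 17.4²/3.09 = 97.98 m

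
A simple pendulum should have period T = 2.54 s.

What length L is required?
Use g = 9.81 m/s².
T = 2π√(L/g) → L = g(T/2π)² = 9.81×(2.54/2π)² = 1.603 m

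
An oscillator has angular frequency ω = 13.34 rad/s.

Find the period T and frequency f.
T = 2π/ω = 2π/13.34 = 0.471 s; f = ω/2π = 2.123 Hz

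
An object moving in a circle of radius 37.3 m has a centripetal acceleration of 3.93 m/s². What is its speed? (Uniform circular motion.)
v = √(a_c × r) = √(3.93 × 37.3) = 12.11 m/s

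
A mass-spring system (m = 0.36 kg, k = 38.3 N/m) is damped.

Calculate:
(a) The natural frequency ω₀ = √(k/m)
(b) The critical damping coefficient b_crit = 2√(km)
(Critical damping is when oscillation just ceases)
ω₀ = √(k/m) = √(38.3/0.36) = 10.31 rad/s
b_crit = 2√(km) = 2√(38.3×0.36) = 7.426 kg/s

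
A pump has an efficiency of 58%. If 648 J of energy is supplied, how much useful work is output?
W_out = η × W_in = 0.58 × 648 = 375.84 J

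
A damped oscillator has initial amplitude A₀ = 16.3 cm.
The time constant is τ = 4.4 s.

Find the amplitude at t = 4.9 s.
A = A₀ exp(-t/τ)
A = A₀ exp(−t/τ) = 16.3×exp(−4.9/4.4) = 5.352 cm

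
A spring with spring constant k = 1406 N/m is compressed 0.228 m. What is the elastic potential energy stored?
PE = ½kx² = ½×1406×0.228² = 36.54 J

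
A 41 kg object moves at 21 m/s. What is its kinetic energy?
KE = ½mv² = ½×41×21² = 9040.5 J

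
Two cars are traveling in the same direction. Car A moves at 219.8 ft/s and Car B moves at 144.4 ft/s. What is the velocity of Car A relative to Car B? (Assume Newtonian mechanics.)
v_rel = v_A - v_B = 219.8 - 144.4 = 75.4 ft/s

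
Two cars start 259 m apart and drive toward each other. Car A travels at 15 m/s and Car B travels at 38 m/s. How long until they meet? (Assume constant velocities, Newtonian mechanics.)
Combined speed: v_combined = 15 + 38 = 53 m/s
Time to meet: t = d/53 = 259/53 = 4.89 s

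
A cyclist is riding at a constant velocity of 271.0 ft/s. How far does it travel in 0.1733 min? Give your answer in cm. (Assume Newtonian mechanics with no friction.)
d = vt (with unit conversion) = 85890.0 cm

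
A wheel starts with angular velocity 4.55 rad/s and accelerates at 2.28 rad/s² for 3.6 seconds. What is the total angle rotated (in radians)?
θ = ω₀t + ½αt² = 4.55×3.6 + ½×2.28×3.6² = 31.15 rad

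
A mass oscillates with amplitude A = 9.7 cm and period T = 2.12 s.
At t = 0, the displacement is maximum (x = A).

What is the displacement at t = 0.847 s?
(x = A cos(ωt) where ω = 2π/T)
ω = 2π/T = 2π/2.12 = 2.964 rad/s
x = A cos(ωt) = 9.7×cos(2.964×0.847) = -7.831 cm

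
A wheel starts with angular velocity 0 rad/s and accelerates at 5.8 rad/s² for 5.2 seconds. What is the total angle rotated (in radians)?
θ = ω₀t + ½αt² = 0×5.2 + ½×5.8×5.2² = 78.42 rad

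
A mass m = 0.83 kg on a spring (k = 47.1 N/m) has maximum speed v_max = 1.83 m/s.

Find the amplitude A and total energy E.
½mv²_max = ½kA² → A = v_max√(m/k) = 1.83×√(0.83/47.1) = 0.2429 m = 24.29 cm
E = ½mv²_max = ½×0.83×1.83² = 1.39 J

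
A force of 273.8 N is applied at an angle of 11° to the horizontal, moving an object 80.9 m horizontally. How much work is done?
W = Fd cosθ = 273.8×80.9×cos(11°) = 21743.0 J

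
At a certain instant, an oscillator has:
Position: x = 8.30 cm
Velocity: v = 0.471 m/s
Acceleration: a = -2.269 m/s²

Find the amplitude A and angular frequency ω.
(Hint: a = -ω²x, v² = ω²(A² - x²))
a = −ω²x → ω = √(|a|/x) = √(2.269/0.083) = 5.229 rad/s
v² = ω²(A² − x²) → A = √(x² + v²/ω²) = √(0.083² + 0.471²/5.229²) = 0.1225 m = 12.25 cm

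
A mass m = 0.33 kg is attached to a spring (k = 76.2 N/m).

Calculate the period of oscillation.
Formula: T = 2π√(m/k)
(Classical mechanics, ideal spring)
T = 2π√(m/k) = 2π√(0.33/76.2) = 0.4135 s; f = 1/T = 2.418 Hz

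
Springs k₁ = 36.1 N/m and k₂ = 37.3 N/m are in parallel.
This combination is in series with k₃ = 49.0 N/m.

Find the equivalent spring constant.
k₁₂ = k₁ + k₂ = 73.4 N/m (parallel)
1/k_eq = 1/k₁₂ + 1/k₃ → k_eq = 29.38 N/m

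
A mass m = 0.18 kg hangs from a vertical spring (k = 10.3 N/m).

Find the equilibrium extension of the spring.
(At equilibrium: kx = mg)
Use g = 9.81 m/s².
x_eq = mg/k = 0.18×9.81/10.3 = 0.1714 m = 17.14 cm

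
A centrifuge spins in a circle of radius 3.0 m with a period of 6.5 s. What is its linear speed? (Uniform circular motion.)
v = 2πr/T = 2π×3.0/6.5 = 2.9 m/s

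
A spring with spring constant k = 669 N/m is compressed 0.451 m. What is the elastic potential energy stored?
PE = ½kx² = ½×669×0.451² = 68.04 J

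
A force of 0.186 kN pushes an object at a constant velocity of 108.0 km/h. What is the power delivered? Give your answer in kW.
P = Fv = 186 N × 30 m/s = 5580 W = 5.58 kW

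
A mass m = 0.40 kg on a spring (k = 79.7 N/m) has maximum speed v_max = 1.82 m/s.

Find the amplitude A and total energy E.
½mv²_max = ½kA² → A = v_max√(m/k) = 1.82×√(0.4/79.7) = 0.1289 m = 12.89 cm
E = ½mv²_max = ½×0.4×1.82² = 0.6625 J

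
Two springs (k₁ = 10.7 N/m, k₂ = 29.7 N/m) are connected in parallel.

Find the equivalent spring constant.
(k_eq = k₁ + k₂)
k_eq = k₁ + k₂ = 10.7 + 29.7 = 40.4 N/m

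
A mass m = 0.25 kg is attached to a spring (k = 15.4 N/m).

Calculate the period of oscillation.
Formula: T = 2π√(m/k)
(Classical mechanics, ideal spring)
T = 2π√(m/k) = 2π√(0.25/15.4) = 0.8006 s; f = 1/T = 1.249 Hz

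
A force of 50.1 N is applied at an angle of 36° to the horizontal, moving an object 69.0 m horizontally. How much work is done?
W = Fd cosθ = 50.1×69.0×cos(36°) = 2796.7 J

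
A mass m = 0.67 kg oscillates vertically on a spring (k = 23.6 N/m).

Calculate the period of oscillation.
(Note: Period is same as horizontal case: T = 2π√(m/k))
T = 2π√(m/k) = 2π√(0.67/23.6) = 1.059 s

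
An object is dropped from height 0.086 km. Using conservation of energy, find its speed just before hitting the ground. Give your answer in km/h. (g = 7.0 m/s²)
mgh = ½mv² → v = √(2gh) = √(2×7.0×86) = 34.7 m/s = 124.9 km/h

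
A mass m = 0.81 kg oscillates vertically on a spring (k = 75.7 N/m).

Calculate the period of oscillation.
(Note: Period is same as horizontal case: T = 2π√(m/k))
T = 2π√(m/k) = 2π√(0.81/75.7) = 0.6499 s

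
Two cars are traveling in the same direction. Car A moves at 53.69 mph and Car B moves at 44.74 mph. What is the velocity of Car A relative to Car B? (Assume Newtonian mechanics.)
v_rel = v_A - v_B = 53.69 - 44.74 = 8.95 mph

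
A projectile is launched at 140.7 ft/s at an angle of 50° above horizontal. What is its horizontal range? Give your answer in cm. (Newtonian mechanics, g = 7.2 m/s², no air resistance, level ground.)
R = v₀² sin(2θ) / g (with unit conversion) = 25160.0 cm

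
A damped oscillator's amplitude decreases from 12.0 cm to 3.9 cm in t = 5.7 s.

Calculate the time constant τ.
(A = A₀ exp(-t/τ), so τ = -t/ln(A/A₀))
A/A₀ = 3.9/12.0 = 0.325; ln(A/A₀) = -1.124
τ = −t/ln(A/A₀) = −5.7/-1.124 = 5.071 s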